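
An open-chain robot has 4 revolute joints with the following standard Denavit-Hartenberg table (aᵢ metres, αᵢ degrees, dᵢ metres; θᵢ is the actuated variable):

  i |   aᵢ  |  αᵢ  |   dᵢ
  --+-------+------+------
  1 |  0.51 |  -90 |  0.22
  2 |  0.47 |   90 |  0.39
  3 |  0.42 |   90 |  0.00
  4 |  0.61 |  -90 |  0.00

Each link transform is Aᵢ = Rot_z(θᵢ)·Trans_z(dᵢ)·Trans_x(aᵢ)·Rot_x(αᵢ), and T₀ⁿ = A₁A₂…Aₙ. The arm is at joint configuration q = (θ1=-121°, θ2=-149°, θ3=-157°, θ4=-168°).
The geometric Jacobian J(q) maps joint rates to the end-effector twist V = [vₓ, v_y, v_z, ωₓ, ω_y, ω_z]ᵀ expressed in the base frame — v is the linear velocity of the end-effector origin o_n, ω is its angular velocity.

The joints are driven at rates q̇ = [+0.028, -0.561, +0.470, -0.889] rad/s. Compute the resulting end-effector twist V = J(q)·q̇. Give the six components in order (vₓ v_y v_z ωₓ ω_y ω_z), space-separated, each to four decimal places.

0.4084 0.4440 -0.6855 -0.9043 1.1731 -0.1960

o_n = [0.3764, -0.2648, 0.6545]
J₁: ẑ×o_n = [0.2648, 0.3764, -0.0000], ω = ẑ
J2: z=[0.8572, -0.5150, 0.0000] o=[-0.2627, -0.4372, 0.2200] → [-0.2238, -0.3725, 0.4769, 0.8572, -0.5150, 0.0000]
J3: z=[0.2653, 0.4415, -0.8572] o=[0.2791, -0.2927, 0.4621] → [0.1089, -0.1345, -0.0356, 0.2653, 0.4415, -0.8572]
J4: z=[0.6165, -0.7612, -0.2012] o=[-0.0322, -0.4922, 0.2629] → [-0.2523, -0.3237, 0.4513, 0.6165, -0.7612, -0.2012]
V = J·q̇ = [0.4084, 0.4440, -0.6855, -0.9043, 1.1731, -0.1960]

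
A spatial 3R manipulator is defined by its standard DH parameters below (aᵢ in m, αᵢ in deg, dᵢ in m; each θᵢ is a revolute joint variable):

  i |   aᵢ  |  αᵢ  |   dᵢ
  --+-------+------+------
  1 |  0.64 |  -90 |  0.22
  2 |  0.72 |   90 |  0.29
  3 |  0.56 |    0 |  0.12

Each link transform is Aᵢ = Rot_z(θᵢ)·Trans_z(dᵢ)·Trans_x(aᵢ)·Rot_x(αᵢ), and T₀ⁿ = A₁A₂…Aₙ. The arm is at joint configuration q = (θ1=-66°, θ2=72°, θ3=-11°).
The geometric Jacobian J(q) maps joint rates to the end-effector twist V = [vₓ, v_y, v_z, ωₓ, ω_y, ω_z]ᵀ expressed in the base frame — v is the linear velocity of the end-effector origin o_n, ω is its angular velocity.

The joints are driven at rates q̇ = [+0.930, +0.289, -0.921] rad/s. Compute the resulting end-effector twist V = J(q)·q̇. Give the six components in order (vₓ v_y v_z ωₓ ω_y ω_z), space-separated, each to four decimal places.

0.2923 0.7202 -0.0528 -0.0923 0.9177 0.6454

o_n = [0.6336, -0.9729, -0.9505]
J₁: ẑ×o_n = [0.9729, 0.6336, -0.0000], ω = ẑ
J2: z=[0.9135, 0.4067, 0.0000] o=[0.2603, -0.5847, 0.2200] → [-0.4761, 1.0693, -0.5065, 0.9135, 0.4067, 0.0000]
J3: z=[0.3868, -0.8688, 0.3090] o=[0.6157, -0.6700, -0.4648] → [0.5156, 0.1934, -0.1016, 0.3868, -0.8688, 0.3090]
V = J·q̇ = [0.2923, 0.7202, -0.0528, -0.0923, 0.9177, 0.6454]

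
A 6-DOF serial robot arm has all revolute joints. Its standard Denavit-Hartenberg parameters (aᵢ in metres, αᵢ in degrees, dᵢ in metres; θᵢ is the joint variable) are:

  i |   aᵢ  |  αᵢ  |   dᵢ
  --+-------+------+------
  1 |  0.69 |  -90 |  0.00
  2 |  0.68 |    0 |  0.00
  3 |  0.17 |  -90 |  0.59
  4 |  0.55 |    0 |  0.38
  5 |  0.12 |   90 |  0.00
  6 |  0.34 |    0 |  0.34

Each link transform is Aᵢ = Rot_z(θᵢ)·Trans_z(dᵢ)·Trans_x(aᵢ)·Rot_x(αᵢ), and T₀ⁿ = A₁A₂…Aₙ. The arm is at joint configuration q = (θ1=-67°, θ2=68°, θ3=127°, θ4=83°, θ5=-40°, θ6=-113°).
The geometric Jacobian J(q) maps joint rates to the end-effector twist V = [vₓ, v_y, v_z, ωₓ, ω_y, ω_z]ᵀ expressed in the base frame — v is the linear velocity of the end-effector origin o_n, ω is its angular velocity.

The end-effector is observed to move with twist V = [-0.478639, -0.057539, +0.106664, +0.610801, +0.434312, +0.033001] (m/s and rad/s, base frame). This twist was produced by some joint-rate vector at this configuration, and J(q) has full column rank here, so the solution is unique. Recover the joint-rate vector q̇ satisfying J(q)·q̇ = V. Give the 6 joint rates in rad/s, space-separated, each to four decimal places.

o_n = [0.4800, -0.3592, -0.4468]
J₁: ẑ×o_n = [0.3592, 0.4800, -0.0000], ω = ẑ
J2: z=[0.9205, 0.3907, 0.0000] o=[0.2696, -0.6351, 0.0000] → [-0.1746, 0.4113, 0.1718, 0.9205, 0.3907, 0.0000]
J3: z=[0.9205, 0.3907, 0.0000] o=[0.3691, -0.8696, -0.6305] → [0.0718, -0.1691, 0.4265, 0.9205, 0.3907, 0.0000]
J4: z=[0.1011, -0.2382, 0.9659] o=[0.8481, -0.4879, -0.5865] → [-0.1576, -0.3696, -0.0747, 0.1011, -0.2382, 0.9659]
J5: z=[0.1011, -0.2382, 0.9659] o=[0.3587, -0.7322, -0.2021] → [-0.3020, 0.1420, 0.0666, 0.1011, -0.2382, 0.9659]
J6: z=[0.4158, 0.8922, 0.1765] o=[0.2502, -0.6861, -0.1794] → [-0.2963, 0.1518, -0.0691, 0.4158, 0.8922, 0.1765]
q̇ = J⁺·V = [-0.5040, 0.2560, 0.1600, 0.0530, 0.4240, 0.4320]

-0.5040 0.2560 0.1600 0.0530 0.4240 0.4320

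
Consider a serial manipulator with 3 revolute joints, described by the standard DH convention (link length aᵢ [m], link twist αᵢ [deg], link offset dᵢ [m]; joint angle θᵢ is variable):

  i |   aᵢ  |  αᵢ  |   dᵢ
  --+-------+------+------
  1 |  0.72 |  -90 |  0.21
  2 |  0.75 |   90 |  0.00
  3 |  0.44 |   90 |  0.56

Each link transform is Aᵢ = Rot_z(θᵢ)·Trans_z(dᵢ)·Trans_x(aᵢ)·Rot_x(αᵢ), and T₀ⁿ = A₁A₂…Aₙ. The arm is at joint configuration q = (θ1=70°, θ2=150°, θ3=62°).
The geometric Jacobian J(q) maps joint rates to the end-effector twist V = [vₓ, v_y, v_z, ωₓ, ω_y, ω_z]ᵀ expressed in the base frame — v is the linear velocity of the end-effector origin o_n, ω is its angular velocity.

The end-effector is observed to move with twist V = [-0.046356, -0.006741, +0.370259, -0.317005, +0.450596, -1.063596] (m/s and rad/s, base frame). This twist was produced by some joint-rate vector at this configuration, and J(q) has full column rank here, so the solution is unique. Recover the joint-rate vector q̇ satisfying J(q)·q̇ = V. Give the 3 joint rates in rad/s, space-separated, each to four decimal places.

o_n = [-0.3064, 0.2941, -0.7533]
J₁: ẑ×o_n = [-0.2941, -0.3064, 0.0000], ω = ẑ
J2: z=[-0.9397, 0.3420, 0.0000] o=[0.2463, 0.6766, 0.2100] → [-0.3295, -0.9052, 0.5484, -0.9397, 0.3420, 0.0000]
J3: z=[0.1710, 0.4698, -0.8660] o=[0.0241, 0.0662, -0.1650] → [-0.0790, 0.3868, 0.1942, 0.1710, 0.4698, -0.8660]
q̇ = J⁺·V = [-0.5180, 0.4520, 0.6300]

-0.5180 0.4520 0.6300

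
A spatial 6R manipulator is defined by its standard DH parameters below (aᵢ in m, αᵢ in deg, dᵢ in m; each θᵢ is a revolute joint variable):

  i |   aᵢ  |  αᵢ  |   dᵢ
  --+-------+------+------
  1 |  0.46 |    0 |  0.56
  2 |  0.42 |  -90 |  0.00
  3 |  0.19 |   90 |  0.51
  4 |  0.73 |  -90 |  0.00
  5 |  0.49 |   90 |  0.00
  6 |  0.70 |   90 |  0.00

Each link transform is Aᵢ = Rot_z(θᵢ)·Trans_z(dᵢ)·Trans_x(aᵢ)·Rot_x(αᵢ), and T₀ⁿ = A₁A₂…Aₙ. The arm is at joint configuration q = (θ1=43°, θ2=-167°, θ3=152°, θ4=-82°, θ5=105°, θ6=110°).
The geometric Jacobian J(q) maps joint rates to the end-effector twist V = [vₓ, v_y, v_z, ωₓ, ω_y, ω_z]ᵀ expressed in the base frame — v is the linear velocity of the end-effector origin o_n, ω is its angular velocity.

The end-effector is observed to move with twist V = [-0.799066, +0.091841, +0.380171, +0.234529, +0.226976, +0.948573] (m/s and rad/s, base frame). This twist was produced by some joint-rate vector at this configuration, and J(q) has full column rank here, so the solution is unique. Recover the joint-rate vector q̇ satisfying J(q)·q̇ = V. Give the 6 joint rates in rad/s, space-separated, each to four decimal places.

o_n = [0.5789, 0.7753, 0.3353]
J₁: ẑ×o_n = [-0.7753, 0.5789, 0.0000], ω = ẑ
J2: z=[0.0000, 0.0000, 1.0000] o=[0.3364, 0.3137, 0.5600] → [-0.4616, 0.2425, 0.0000, 0.0000, 0.0000, 1.0000]
J3: z=[0.8290, -0.5592, 0.0000] o=[0.1016, -0.0345, 0.5600] → [0.1257, 0.1863, 0.9383, 0.8290, -0.5592, 0.0000]
J4: z=[-0.2625, -0.3892, -0.8829] o=[0.6182, -0.1806, 0.4708] → [0.8968, -0.0009, -0.2662, -0.2625, -0.3892, -0.8829]
J5: z=[0.6043, 0.6470, -0.4649] o=[0.0690, 0.2980, 0.4231] → [0.1651, -0.1839, -0.0414, 0.6043, 0.6470, -0.4649]
J6: z=[-0.6587, 0.7340, 0.1654] o=[0.2887, 0.3991, 0.8493] → [-0.4396, -0.2906, -0.4608, -0.6587, 0.7340, 0.1654]
q̇ = J⁺·V = [0.0570, 0.3490, 0.4480, -0.5270, -0.0260, 0.3940]

0.0570 0.3490 0.4480 -0.5270 -0.0260 0.3940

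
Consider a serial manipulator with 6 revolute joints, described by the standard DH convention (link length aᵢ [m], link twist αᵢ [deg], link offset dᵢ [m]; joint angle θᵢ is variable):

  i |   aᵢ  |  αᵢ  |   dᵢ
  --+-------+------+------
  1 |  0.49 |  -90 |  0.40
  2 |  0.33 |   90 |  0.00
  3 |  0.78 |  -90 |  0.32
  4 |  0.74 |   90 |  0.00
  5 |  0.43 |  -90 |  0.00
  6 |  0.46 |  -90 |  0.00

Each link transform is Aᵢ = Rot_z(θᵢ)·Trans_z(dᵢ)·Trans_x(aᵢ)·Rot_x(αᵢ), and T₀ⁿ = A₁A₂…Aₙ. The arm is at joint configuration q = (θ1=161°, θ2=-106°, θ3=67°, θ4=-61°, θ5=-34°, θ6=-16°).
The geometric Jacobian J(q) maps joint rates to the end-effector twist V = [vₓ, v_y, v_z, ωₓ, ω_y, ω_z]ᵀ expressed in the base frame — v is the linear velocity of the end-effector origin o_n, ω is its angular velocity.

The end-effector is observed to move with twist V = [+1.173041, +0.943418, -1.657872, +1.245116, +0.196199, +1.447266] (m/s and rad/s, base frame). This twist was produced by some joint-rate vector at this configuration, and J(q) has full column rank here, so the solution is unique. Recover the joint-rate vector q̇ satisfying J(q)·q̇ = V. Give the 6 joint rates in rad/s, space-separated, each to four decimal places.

0.6280 0.0800 0.9540 -0.9910 0.1130 -0.3360

o_n = [1.0388, -1.4981, 1.2086]
J₁: ẑ×o_n = [1.4981, 1.0388, -0.0000], ω = ẑ
J2: z=[-0.3256, -0.9455, 0.0000] o=[-0.4633, 0.1595, 0.4000] → [-0.7646, 0.2633, 1.9599, -0.3256, -0.9455, 0.0000]
J3: z=[0.9089, -0.3130, -0.2756] o=[-0.3773, 0.1299, 0.7172] → [-0.6025, -0.8370, -1.0365, 0.9089, -0.3130, -0.2756]
J4: z=[-0.3671, -0.2868, -0.8848] o=[-0.2408, -0.6765, 0.9220] → [-0.8092, -1.0270, 0.6687, -0.3671, -0.2868, -0.8848]
J5: z=[0.6137, 0.6402, -0.4621] o=[0.2765, -1.2038, 0.8783] → [0.0755, -0.5550, -0.6686, 0.6137, 0.6402, -0.4621]
J6: z=[0.0865, -0.6363, -0.7666] o=[0.6139, -1.3889, 1.0701] → [-0.1719, -0.3376, 0.2609, 0.0865, -0.6363, -0.7666]
q̇ = J⁺·V = [0.6280, 0.0800, 0.9540, -0.9910, 0.1130, -0.3360]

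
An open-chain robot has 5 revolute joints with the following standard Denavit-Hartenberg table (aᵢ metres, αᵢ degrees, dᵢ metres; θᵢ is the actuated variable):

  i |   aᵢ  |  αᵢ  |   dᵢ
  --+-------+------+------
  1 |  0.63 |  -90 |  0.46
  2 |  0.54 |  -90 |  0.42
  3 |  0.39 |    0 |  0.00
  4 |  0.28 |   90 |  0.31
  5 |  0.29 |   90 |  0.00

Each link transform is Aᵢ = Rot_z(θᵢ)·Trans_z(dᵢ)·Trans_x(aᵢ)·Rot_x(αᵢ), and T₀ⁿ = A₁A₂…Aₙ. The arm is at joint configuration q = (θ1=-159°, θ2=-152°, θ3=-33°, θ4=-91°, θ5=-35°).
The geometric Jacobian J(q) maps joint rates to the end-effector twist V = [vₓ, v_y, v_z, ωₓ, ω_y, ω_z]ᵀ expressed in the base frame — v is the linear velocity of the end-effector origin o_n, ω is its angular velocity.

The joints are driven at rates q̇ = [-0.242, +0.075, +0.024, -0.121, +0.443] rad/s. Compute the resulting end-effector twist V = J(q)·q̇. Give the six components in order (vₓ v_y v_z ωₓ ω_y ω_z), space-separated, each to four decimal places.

-0.3851 -0.1262 0.0896 -0.3221 0.0614 -0.5001

o_n = [0.2055, -1.0581, 0.8580]
J₁: ẑ×o_n = [1.0581, 0.2055, -0.0000], ω = ẑ
J2: z=[0.3584, -0.9336, 0.0000] o=[-0.5882, -0.2258, 0.4600] → [-0.3716, -0.1426, 0.4426, 0.3584, -0.9336, 0.0000]
J3: z=[-0.4383, -0.1682, 0.8829] o=[0.0075, -0.4470, 0.7135] → [0.5153, 0.2381, 0.3012, -0.4383, -0.1682, 0.8829]
J4: z=[-0.4383, -0.1682, 0.8829] o=[0.3532, -0.5418, 0.8671] → [0.4574, -0.1344, 0.2014, -0.4383, -0.1682, 0.8829]
J5: z=[-0.8838, 0.2597, -0.3892] o=[0.1715, -0.8602, 1.0673] → [-0.1314, -0.1981, 0.1661, -0.8838, 0.2597, -0.3892]
V = J·q̇ = [-0.3851, -0.1262, 0.0896, -0.3221, 0.0614, -0.5001]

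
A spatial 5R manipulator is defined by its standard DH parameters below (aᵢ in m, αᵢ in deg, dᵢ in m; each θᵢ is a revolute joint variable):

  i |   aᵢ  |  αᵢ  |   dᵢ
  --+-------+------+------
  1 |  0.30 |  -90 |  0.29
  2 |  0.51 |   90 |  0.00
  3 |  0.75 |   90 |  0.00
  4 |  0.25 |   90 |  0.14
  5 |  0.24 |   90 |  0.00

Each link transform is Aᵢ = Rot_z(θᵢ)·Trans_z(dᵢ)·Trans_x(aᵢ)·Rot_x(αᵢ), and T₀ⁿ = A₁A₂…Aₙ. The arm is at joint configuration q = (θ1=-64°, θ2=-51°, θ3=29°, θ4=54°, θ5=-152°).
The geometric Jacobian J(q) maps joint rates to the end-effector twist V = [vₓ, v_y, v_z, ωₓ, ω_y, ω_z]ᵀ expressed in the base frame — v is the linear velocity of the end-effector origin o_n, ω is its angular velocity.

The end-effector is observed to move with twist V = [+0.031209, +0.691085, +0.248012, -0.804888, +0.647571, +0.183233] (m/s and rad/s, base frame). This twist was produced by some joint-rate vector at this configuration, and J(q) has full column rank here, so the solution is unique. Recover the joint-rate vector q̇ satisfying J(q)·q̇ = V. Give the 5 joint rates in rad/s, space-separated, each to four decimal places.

0.0470 -0.5540 0.5460 -0.3340 -0.4530

o_n = [0.7668, -0.7725, 1.2410]
J₁: ẑ×o_n = [0.7725, 0.7668, -0.0000], ω = ẑ
J2: z=[0.8988, 0.4384, 0.0000] o=[0.1315, -0.2696, 0.2900] → [0.4169, -0.8548, -0.7305, 0.8988, 0.4384, 0.0000]
J3: z=[-0.3407, 0.6985, 0.6293] o=[0.2722, -0.5581, 0.6863] → [0.5224, 0.5002, -0.2724, -0.3407, 0.6985, 0.6293]
J4: z=[-0.6524, -0.6576, 0.3768] o=[0.7800, -0.7697, 1.1961] → [-0.0285, 0.0243, -0.0069, -0.6524, -0.6576, 0.3768]
J5: z=[0.7480, -0.6389, 0.1800] o=[0.7192, -0.7620, 1.4760] → [0.1520, 0.1843, 0.0225, 0.7480, -0.6389, 0.1800]
q̇ = J⁺·V = [0.0470, -0.5540, 0.5460, -0.3340, -0.4530]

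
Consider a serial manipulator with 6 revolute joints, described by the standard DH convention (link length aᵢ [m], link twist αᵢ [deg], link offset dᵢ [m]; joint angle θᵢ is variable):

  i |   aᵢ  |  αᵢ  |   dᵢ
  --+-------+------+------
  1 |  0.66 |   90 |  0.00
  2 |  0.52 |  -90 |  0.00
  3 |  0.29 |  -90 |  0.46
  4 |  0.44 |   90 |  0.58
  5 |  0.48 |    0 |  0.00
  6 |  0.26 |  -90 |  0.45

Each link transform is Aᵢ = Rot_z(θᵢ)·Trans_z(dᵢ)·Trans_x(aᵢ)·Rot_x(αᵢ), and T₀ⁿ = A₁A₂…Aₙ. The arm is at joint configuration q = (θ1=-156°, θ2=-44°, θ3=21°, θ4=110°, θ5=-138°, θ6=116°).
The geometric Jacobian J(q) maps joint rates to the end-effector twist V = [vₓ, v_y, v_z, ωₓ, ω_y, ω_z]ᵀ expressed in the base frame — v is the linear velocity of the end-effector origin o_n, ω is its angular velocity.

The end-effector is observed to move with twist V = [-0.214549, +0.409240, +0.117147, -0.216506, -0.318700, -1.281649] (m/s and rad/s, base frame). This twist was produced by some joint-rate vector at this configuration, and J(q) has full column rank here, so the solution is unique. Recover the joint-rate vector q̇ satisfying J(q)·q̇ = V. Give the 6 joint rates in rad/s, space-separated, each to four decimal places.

-0.3240 0.2980 -0.0900 0.1450 0.4580 0.6280

o_n = [-1.1277, -0.9032, -0.7105]
J₁: ẑ×o_n = [0.9032, -1.1277, 0.0000], ω = ẑ
J2: z=[-0.4067, 0.9135, 0.0000] o=[-0.6029, -0.2684, 0.0000] → [-0.6490, -0.2890, 0.7376, -0.4067, 0.9135, 0.0000]
J3: z=[-0.6346, -0.2825, 0.7193] o=[-0.9447, -0.4206, -0.3612] → [0.4458, -0.3533, 0.2545, -0.6346, -0.2825, 0.7193]
J4: z=[0.6152, -0.7480, 0.2489] o=[-1.3722, -0.7247, -0.2184] → [0.4125, 0.3636, 0.0731, 0.6152, -0.7480, 0.2489]
J5: z=[-0.2225, -0.4677, -0.8554] o=[-0.6826, -0.9514, -0.2738] → [0.2454, 0.2836, -0.2189, -0.2225, -0.4677, -0.8554]
J6: z=[-0.2225, -0.4677, -0.8554] o=[-1.1500, -0.8791, -0.1918] → [0.2220, -0.1345, 0.0158, -0.2225, -0.4677, -0.8554]
q̇ = J⁺·V = [-0.3240, 0.2980, -0.0900, 0.1450, 0.4580, 0.6280]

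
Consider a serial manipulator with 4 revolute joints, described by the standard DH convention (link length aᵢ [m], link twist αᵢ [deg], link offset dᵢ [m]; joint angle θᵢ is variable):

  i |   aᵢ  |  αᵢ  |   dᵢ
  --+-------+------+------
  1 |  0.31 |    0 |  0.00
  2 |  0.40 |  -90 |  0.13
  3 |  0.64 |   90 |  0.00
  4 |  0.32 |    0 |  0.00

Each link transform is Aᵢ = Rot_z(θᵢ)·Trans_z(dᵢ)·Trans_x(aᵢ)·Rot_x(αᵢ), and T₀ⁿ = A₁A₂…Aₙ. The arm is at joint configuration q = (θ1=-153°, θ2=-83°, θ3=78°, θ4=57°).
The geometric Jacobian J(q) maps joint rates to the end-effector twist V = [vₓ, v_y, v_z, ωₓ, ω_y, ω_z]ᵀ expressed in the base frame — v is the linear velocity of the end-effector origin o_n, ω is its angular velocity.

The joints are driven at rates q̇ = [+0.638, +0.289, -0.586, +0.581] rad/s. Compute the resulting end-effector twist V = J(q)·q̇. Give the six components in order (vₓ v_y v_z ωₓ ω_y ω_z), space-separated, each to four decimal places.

-0.5354 -0.3741 0.2517 0.1680 0.7988 1.0478

o_n = [-0.8171, 0.1812, -0.6665]
J₁: ẑ×o_n = [-0.1812, -0.8171, 0.0000], ω = ẑ
J2: z=[0.0000, 0.0000, 1.0000] o=[-0.2762, -0.1407, 0.0000] → [-0.3219, -0.5408, 0.0000, 0.0000, 0.0000, 1.0000]
J3: z=[-0.8290, -0.5592, 0.0000] o=[-0.4999, 0.1909, 0.1300] → [0.4454, -0.6603, -0.1693, -0.8290, -0.5592, 0.0000]
J4: z=[-0.5470, 0.8109, 0.2079] o=[-0.5743, 0.3012, -0.4960] → [-0.1133, -0.1437, 0.2625, -0.5470, 0.8109, 0.2079]
V = J·q̇ = [-0.5354, -0.3741, 0.2517, 0.1680, 0.7988, 1.0478]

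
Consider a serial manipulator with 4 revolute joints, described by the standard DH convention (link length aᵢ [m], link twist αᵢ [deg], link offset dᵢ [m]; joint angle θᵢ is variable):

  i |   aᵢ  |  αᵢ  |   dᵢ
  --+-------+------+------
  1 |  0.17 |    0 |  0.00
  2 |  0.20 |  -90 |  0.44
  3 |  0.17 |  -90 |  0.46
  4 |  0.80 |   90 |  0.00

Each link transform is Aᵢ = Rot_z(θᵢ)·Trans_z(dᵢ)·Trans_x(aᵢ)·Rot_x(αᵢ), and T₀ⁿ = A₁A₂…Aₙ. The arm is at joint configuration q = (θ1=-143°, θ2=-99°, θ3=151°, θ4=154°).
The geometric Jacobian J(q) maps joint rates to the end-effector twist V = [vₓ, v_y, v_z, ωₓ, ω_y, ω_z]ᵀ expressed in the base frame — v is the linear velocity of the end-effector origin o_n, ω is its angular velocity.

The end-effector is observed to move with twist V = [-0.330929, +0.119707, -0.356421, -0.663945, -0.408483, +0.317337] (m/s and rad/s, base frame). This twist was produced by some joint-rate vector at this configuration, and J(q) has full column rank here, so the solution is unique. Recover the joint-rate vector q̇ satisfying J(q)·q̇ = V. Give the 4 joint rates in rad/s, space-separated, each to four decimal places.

o_n = [-0.5516, 0.4470, 0.7062]
J₁: ẑ×o_n = [-0.4470, -0.5516, 0.0000], ω = ẑ
J2: z=[0.0000, 0.0000, 1.0000] o=[-0.1358, -0.1023, 0.0000] → [-0.5493, -0.4158, 0.0000, 0.0000, 0.0000, 1.0000]
J3: z=[-0.8829, -0.4695, 0.0000] o=[-0.2297, 0.0743, 0.4400] → [-0.1250, 0.2350, -0.4802, -0.8829, -0.4695, 0.0000]
J4: z=[0.2276, -0.4281, 0.8746] o=[-0.5660, -0.2730, 0.3576] → [-0.7789, -0.0667, 0.1700, 0.2276, -0.4281, 0.8746]
q̇ = J⁺·V = [-0.2860, 0.5150, 0.7780, 0.1010]

-0.2860 0.5150 0.7780 0.1010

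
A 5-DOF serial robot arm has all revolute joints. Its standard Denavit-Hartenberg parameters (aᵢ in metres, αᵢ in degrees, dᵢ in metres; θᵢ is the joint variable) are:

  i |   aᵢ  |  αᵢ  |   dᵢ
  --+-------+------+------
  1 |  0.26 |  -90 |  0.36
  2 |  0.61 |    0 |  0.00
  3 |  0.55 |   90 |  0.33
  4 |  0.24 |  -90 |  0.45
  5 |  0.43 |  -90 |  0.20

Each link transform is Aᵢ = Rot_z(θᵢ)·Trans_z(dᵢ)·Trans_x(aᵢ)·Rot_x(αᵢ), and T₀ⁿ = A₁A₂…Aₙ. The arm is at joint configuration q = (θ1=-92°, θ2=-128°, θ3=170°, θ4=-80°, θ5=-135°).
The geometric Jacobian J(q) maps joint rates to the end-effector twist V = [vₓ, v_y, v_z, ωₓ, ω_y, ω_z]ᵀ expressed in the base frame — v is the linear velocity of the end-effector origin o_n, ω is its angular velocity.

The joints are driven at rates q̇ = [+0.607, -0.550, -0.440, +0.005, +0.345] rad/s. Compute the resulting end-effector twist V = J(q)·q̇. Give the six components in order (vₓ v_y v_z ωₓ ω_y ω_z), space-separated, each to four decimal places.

0.4831 0.4915 0.9004 -0.9385 -0.2232 0.3834

o_n = [0.3949, -0.9502, 0.9087]
J₁: ẑ×o_n = [0.9502, 0.3949, -0.0000], ω = ẑ
J2: z=[0.9994, -0.0349, 0.0000] o=[-0.0091, -0.2598, 0.3600] → [-0.0191, -0.5484, -0.6758, 0.9994, -0.0349, 0.0000]
J3: z=[0.9994, -0.0349, 0.0000] o=[0.0040, 0.1155, 0.8407] → [-0.0024, -0.0680, -1.0514, 0.9994, -0.0349, 0.0000]
J4: z=[-0.0234, -0.6687, 0.7431] o=[0.3196, -0.3045, 0.4727] → [0.1883, 0.0662, 0.0654, -0.0234, -0.6687, 0.7431]
J5: z=[0.1480, -0.7375, -0.6590] o=[0.0718, -0.6281, 0.7792] → [-0.3077, -0.2321, 0.1906, 0.1480, -0.7375, -0.6590]
V = J·q̇ = [0.4831, 0.4915, 0.9004, -0.9385, -0.2232, 0.3834]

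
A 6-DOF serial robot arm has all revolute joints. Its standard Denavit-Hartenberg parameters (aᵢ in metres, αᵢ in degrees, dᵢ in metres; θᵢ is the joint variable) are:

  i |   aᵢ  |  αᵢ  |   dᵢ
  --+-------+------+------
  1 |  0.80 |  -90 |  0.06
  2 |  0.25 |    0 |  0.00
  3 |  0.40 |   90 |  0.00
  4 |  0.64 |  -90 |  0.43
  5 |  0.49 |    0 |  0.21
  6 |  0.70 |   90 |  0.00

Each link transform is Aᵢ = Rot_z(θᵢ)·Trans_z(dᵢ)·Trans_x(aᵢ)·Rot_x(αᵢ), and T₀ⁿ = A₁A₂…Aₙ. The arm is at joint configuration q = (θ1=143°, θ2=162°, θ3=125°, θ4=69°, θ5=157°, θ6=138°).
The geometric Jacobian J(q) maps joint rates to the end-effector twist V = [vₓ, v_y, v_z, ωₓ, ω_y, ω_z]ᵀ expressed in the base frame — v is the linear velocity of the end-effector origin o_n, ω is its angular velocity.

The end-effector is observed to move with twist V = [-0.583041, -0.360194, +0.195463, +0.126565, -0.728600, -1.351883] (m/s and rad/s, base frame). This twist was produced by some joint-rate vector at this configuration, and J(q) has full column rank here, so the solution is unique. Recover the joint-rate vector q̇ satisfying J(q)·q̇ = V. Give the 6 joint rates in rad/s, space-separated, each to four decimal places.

-0.3190 0.1890 -0.1230 0.2140 0.7560 0.4710

o_n = [-0.1882, -0.5191, 0.5992]
J₁: ẑ×o_n = [0.5191, -0.1882, 0.0000], ω = ẑ
J2: z=[-0.6018, -0.7986, 0.0000] o=[-0.6389, 0.4815, 0.0600] → [-0.4306, 0.3245, 0.9622, -0.6018, -0.7986, 0.0000]
J3: z=[-0.6018, -0.7986, 0.0000] o=[-0.4490, 0.3384, -0.0173] → [-0.4923, 0.3710, 0.7244, -0.6018, -0.7986, 0.0000]
J4: z=[0.7637, -0.5755, 0.2924] o=[-0.5424, 0.4087, 0.3653] → [0.1367, -0.0751, -0.5048, 0.7637, -0.5755, 0.2924]
J5: z=[0.0023, -0.4505, -0.8928] o=[-0.6271, -0.2756, 0.7103] → [-0.1674, -0.3917, 0.1972, 0.0023, -0.4505, -0.8928]
J6: z=[0.0023, -0.4505, -0.8928] o=[-0.4817, 0.0479, 0.3123] → [-0.6355, -0.2628, 0.1309, 0.0023, -0.4505, -0.8928]
q̇ = J⁺·V = [-0.3190, 0.1890, -0.1230, 0.2140, 0.7560, 0.4710]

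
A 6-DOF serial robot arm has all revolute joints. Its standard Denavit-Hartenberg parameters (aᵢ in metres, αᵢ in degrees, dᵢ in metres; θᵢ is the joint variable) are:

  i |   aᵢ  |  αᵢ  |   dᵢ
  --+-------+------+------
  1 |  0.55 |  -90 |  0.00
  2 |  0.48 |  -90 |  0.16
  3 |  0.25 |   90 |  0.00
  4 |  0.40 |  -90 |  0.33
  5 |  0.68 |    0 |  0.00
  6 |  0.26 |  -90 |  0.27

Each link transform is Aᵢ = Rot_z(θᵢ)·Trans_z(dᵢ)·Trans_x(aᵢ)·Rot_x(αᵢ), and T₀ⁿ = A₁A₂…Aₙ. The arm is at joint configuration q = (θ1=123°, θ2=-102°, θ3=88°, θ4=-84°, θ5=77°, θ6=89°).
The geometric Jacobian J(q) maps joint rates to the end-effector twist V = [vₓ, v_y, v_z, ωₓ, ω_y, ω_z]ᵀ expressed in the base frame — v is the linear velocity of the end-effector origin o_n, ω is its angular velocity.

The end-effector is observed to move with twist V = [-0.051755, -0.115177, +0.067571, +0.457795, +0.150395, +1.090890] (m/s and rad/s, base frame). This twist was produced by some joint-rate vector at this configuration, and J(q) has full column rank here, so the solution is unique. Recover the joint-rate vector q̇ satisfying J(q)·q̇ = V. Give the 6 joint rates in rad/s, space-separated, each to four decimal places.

0.9100 -0.2530 -0.1060 0.1950 -0.6950 0.9160

o_n = [0.1948, 0.4407, 0.0454]
J₁: ẑ×o_n = [-0.4407, 0.1948, 0.0000], ω = ẑ
J2: z=[-0.8387, -0.5446, 0.0000] o=[-0.2996, 0.4613, 0.0000] → [-0.0247, 0.0381, 0.2865, -0.8387, -0.5446, 0.0000]
J3: z=[-0.5327, 0.8203, 0.2079] o=[-0.3794, 0.2904, 0.4695] → [-0.3792, -0.1066, -0.5511, -0.5327, 0.8203, 0.2079]
J4: z=[0.0839, -0.1933, 0.9776] o=[-0.1689, 0.4250, 0.4780] → [0.0683, 0.3918, 0.0716, 0.0839, -0.1933, 0.9776]
J5: z=[0.7818, 0.6210, 0.0557] o=[0.1060, 0.0574, 0.7194] → [-0.4399, 0.5319, 0.2445, 0.7818, 0.6210, 0.0557]
J6: z=[0.7818, 0.6210, 0.0557] o=[0.1449, 0.0692, 0.0406] → [-0.0177, -0.0010, 0.2594, 0.7818, 0.6210, 0.0557]
q̇ = J⁺·V = [0.9100, -0.2530, -0.1060, 0.1950, -0.6950, 0.9160]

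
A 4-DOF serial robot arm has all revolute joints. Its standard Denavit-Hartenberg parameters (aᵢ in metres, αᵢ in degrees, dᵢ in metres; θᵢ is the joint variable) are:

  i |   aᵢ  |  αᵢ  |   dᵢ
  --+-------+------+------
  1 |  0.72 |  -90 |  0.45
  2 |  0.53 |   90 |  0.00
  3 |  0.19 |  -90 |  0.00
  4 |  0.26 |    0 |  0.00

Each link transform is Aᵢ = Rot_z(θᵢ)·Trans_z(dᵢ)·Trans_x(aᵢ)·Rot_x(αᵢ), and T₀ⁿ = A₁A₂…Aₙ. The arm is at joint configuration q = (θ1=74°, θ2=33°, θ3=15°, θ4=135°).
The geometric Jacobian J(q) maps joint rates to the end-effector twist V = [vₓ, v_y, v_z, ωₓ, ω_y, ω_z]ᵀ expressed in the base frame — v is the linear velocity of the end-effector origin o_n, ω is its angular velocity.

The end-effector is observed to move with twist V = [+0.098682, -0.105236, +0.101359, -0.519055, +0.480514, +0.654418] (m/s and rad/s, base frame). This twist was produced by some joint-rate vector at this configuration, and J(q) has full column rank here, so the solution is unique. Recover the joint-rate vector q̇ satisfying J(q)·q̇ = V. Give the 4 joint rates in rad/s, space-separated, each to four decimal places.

o_n = [0.2932, 1.0284, 0.0039]
J₁: ẑ×o_n = [-1.0284, 0.2932, 0.0000], ω = ẑ
J2: z=[-0.9613, 0.2756, 0.0000] o=[0.1985, 0.6921, 0.4500] → [-0.1230, -0.4288, -0.3493, -0.9613, 0.2756, 0.0000]
J3: z=[0.1501, 0.5235, 0.8387] o=[0.3210, 1.1194, 0.1613] → [-0.0061, 0.0004, 0.0009, 0.1501, 0.5235, 0.8387]
J4: z=[-0.9883, 0.0576, 0.1410] o=[0.3161, 1.2809, 0.0614] → [0.0323, -0.0600, 0.2509, -0.9883, 0.0576, 0.1410]
q̇ = J⁺·V = [-0.0960, 0.1040, 0.8030, 0.5460]

-0.0960 0.1040 0.8030 0.5460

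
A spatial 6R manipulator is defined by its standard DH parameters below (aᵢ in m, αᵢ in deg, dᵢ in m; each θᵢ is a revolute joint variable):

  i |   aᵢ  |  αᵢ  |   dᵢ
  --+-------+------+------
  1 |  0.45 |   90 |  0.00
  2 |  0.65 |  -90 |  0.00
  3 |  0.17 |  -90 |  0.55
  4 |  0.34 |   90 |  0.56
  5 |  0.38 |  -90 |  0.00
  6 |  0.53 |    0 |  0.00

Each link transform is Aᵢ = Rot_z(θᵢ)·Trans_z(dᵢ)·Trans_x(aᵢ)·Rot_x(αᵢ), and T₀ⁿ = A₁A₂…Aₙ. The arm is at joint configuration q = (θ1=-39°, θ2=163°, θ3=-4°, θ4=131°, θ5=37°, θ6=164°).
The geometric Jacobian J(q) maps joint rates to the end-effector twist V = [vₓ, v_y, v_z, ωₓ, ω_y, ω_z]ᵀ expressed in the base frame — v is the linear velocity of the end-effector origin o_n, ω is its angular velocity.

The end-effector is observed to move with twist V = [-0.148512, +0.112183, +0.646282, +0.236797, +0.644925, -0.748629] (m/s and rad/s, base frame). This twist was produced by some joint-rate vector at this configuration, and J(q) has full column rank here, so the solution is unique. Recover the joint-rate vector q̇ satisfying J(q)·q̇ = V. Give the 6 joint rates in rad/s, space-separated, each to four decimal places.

o_n = [0.1131, 0.5358, -0.2748]
J₁: ẑ×o_n = [-0.5358, 0.1131, 0.0000], ω = ẑ
J2: z=[-0.6293, -0.7771, 0.0000] o=[0.3497, -0.2832, 0.0000] → [0.2136, -0.1730, -0.6993, -0.6293, -0.7771, 0.0000]
J3: z=[-0.2272, 0.1840, -0.9563] o=[-0.1334, 0.1080, 0.1900] → [0.3236, -0.3413, -0.1426, -0.2272, 0.1840, -0.9563]
J4: z=[0.5759, 0.8172, 0.0204] o=[-0.3918, 0.3020, -0.2863] → [0.0046, 0.0037, -0.2780, 0.5759, 0.8172, 0.0204]
J5: z=[-0.4436, 0.2915, 0.8475] o=[0.1642, 0.5906, -0.0946] → [-0.0060, -0.1232, 0.0392, -0.4436, 0.2915, 0.8475]
J6: z=[0.0467, 0.9519, -0.3029] o=[0.5043, 0.6267, 0.0710] → [-0.3567, 0.1346, 0.3681, 0.0467, 0.9519, -0.3029]
q̇ = J⁺·V = [-0.2030, -0.5460, 0.1810, -0.3380, -0.2320, 0.5580]

-0.2030 -0.5460 0.1810 -0.3380 -0.2320 0.5580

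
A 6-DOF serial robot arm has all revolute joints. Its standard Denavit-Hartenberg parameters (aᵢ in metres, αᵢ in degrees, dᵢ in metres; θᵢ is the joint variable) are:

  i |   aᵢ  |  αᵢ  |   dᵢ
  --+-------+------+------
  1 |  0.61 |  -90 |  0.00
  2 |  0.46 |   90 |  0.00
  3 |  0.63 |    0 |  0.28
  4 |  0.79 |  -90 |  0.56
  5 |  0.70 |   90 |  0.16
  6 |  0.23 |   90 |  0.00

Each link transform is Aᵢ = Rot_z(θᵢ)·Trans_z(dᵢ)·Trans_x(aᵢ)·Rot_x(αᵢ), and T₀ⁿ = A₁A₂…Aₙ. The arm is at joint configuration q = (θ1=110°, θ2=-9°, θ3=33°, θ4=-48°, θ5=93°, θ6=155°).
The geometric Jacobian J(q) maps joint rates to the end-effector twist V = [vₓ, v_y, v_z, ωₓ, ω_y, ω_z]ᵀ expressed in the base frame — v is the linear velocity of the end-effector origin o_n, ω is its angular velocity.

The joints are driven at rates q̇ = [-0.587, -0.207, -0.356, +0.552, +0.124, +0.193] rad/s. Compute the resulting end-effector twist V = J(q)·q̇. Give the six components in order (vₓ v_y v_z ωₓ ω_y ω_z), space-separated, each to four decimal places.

1.2853 0.6186 0.3838 0.0651 0.2221 -0.3692

o_n = [-1.1657, 2.0515, 0.6253]
J₁: ẑ×o_n = [-2.0515, -1.1657, 0.0000], ω = ẑ
J2: z=[-0.9397, -0.3420, 0.0000] o=[-0.2086, 0.5732, 0.0000] → [-0.2139, 0.5876, -1.7165, -0.9397, -0.3420, 0.0000]
J3: z=[0.0535, -0.1470, 0.9877] o=[-0.3640, 1.0001, 0.0720] → [-1.1198, -0.8214, -0.0616, 0.0535, -0.1470, 0.9877]
J4: z=[0.0535, -0.1470, 0.9877] o=[-0.8500, 1.3320, 0.4312] → [-0.7392, -0.3222, -0.0079, 0.0535, -0.1470, 0.9877]
J5: z=[-0.9951, -0.0902, 0.0405] o=[-0.8856, 2.0279, 1.1036] → [0.0422, -0.4873, -0.0488, -0.9951, -0.0902, 0.0405]
J6: z=[-0.0858, 0.9914, 0.0992] o=[-1.0792, 2.0801, 0.4142] → [0.2122, 0.0095, 0.0882, -0.0858, 0.9914, 0.0992]
V = J·q̇ = [1.2853, 0.6186, 0.3838, 0.0651, 0.2221, -0.3692]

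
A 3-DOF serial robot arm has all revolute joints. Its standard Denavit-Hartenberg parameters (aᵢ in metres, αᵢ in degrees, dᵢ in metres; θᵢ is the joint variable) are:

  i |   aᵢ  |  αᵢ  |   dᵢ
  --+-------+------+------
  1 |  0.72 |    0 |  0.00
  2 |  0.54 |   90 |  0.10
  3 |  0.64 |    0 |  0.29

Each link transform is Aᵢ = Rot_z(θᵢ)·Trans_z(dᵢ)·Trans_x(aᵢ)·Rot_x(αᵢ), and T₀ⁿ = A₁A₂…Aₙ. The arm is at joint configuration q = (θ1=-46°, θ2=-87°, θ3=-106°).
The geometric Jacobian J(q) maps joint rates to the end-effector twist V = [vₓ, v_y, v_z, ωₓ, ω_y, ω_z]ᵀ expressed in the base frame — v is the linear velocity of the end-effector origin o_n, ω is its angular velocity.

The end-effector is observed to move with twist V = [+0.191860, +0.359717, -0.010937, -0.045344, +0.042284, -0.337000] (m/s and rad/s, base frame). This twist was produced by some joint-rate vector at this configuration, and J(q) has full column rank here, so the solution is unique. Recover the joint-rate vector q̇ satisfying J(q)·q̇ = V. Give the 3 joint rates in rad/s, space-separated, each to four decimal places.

0.4650 -0.8020 0.0620

o_n = [0.0401, -0.5861, -0.5152]
J₁: ẑ×o_n = [0.5861, 0.0401, -0.0000], ω = ẑ
J2: z=[0.0000, 0.0000, 1.0000] o=[0.5002, -0.5179, 0.0000] → [0.0681, -0.4601, 0.0000, 0.0000, 0.0000, 1.0000]
J3: z=[-0.7314, 0.6820, 0.0000] o=[0.1319, -0.9129, 0.1000] → [-0.4196, -0.4499, -0.1764, -0.7314, 0.6820, 0.0000]
q̇ = J⁺·V = [0.4650, -0.8020, 0.0620]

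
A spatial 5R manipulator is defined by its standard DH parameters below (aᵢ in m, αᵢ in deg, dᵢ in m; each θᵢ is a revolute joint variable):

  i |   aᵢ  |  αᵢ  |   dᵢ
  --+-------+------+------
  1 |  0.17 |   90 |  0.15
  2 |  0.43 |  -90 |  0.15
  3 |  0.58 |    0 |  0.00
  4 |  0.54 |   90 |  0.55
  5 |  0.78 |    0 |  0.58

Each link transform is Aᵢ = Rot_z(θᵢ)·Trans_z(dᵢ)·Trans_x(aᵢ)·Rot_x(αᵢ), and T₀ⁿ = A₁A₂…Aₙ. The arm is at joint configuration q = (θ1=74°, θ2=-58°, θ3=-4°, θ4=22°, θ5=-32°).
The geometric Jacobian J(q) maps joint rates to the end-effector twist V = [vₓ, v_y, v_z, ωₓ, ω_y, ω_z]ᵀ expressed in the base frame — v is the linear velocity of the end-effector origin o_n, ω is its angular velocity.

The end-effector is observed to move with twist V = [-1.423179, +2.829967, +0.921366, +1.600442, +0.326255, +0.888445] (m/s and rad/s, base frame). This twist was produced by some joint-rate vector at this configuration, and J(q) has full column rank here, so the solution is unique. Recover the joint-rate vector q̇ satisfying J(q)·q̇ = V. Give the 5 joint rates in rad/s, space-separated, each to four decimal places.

o_n = [0.7756, 1.3597, -1.7539]
J₁: ẑ×o_n = [-1.3597, 0.7756, 0.0000], ω = ẑ
J2: z=[0.9613, -0.2756, 0.0000] o=[0.0469, 0.1634, 0.1500] → [0.5248, 1.8302, 1.3509, 0.9613, -0.2756, 0.0000]
J3: z=[0.2338, 0.8152, 0.5299] o=[0.2539, 0.3411, -0.2147] → [-1.7946, 0.6363, -0.1872, 0.2338, 0.8152, 0.5299]
J4: z=[0.2338, 0.8152, 0.5299] o=[0.3773, 0.6247, -0.7053] → [-1.2444, 0.4562, -0.1529, 0.2338, 0.8152, 0.5299]
J5: z=[0.9594, -0.1047, -0.2621] o=[0.4204, 1.3806, -0.8494] → [0.0893, 0.7747, 0.0172, 0.9594, -0.1047, -0.2621]
q̇ = J⁺·V = [0.6810, 0.7590, 0.0490, 0.7010, 0.7250]

0.6810 0.7590 0.0490 0.7010 0.7250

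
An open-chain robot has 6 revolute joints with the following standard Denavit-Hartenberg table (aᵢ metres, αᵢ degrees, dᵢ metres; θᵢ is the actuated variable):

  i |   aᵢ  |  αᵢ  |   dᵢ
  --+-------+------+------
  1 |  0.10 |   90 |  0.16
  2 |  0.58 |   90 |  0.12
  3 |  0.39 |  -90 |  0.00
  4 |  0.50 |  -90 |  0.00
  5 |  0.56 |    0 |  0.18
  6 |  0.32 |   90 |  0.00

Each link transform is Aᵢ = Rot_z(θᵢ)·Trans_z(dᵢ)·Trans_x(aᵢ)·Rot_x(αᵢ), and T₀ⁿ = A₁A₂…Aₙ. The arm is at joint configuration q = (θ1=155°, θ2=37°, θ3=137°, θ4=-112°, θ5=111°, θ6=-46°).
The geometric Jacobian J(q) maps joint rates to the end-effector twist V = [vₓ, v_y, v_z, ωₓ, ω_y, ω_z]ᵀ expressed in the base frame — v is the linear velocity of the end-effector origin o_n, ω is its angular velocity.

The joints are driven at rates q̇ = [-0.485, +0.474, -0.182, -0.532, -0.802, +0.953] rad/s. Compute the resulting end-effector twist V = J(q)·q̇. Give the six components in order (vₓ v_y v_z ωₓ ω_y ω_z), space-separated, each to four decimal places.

o_n = [-0.5441, 1.3386, 0.2936]
J₁: ẑ×o_n = [-1.3386, -0.5441, 0.0000], ω = ẑ
J2: z=[0.4226, 0.9063, 0.0000] o=[-0.0906, 0.0423, 0.1600] → [0.1211, -0.0565, 0.9588, 0.4226, 0.9063, 0.0000]
J3: z=[-0.5454, 0.2543, -0.7986] o=[-0.4597, 0.3468, 0.5091] → [0.7373, -0.0502, -0.5195, -0.5454, 0.2543, -0.7986]
J4: z=[0.1846, -0.8930, -0.4104] o=[-0.1409, 0.4916, 0.3374] → [0.3868, 0.1736, -0.2037, 0.1846, -0.8930, -0.4104]
J5: z=[0.5537, 0.4395, -0.7073] o=[-0.5469, 0.5399, 0.0496] → [0.6721, -0.1371, 0.4410, 0.5537, 0.4395, -0.7073]
J6: z=[0.5537, 0.4395, -0.7073] o=[-0.3807, 1.0665, 0.2524] → [0.2105, 0.0927, 0.2224, 0.5537, 0.4395, -0.7073]
V = J·q̇ = [0.0283, 0.3522, 0.5157, 0.2850, 0.9248, -0.2281]

0.0283 0.3522 0.5157 0.2850 0.9248 -0.2281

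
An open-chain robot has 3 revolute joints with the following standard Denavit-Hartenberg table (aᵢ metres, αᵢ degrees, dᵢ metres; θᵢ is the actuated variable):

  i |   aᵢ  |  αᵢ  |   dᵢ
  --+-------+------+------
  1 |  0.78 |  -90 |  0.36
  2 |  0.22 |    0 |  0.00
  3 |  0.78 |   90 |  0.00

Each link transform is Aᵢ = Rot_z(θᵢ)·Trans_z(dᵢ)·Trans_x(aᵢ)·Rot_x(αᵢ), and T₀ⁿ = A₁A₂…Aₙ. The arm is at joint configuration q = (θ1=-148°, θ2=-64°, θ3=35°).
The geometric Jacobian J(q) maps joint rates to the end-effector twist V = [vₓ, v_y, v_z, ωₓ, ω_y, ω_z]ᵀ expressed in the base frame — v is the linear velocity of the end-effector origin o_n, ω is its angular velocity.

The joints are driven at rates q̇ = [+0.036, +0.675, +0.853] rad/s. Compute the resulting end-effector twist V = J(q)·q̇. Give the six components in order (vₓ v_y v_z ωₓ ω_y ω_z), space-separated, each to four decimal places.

-0.5735 -0.4245 -1.1075 0.8097 -1.2958 0.0360

o_n = [-1.3218, -0.8260, 0.9359]
J₁: ẑ×o_n = [0.8260, -1.3218, 0.0000], ω = ẑ
J2: z=[0.5299, -0.8480, 0.0000] o=[-0.6615, -0.4133, 0.3600] → [-0.4884, -0.3052, -0.7786, 0.5299, -0.8480, 0.0000]
J3: z=[0.5299, -0.8480, 0.0000] o=[-0.7433, -0.4644, 0.5577] → [-0.3207, -0.2004, -0.6822, 0.5299, -0.8480, 0.0000]
V = J·q̇ = [-0.5735, -0.4245, -1.1075, 0.8097, -1.2958, 0.0360]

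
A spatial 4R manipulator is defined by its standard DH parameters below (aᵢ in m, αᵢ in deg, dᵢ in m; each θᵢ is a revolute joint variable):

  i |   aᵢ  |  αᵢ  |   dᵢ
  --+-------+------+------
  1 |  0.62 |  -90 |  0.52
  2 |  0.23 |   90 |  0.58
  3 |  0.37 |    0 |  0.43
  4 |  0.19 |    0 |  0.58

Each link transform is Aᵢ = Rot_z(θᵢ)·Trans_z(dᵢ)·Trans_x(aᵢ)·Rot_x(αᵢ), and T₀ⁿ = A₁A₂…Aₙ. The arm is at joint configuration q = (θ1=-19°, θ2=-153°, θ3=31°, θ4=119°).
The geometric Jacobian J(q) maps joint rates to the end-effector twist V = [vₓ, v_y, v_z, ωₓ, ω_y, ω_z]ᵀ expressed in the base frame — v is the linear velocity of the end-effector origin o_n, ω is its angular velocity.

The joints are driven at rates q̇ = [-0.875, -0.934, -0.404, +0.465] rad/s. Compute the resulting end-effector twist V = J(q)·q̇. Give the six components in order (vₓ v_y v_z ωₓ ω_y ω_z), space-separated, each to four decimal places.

1.3036 -0.4289 -0.7144 -0.3303 -0.8741 -0.9294

o_n = [0.1121, 0.8768, -0.2062]
J₁: ẑ×o_n = [-0.8768, 0.1121, 0.0000], ω = ẑ
J2: z=[0.3256, 0.9455, 0.0000] o=[0.5862, -0.2019, 0.5200] → [-0.6867, 0.2364, 0.7994, 0.3256, 0.9455, 0.0000]
J3: z=[-0.4293, 0.1478, -0.8910] o=[0.5813, 0.4133, 0.6244] → [0.2903, 0.0615, -0.1296, -0.4293, 0.1478, -0.8910]
J4: z=[-0.4293, 0.1478, -0.8910] o=[0.1916, 0.7490, 0.3853] → [0.0265, -0.1831, -0.0431, -0.4293, 0.1478, -0.8910]
V = J·q̇ = [1.3036, -0.4289, -0.7144, -0.3303, -0.8741, -0.9294]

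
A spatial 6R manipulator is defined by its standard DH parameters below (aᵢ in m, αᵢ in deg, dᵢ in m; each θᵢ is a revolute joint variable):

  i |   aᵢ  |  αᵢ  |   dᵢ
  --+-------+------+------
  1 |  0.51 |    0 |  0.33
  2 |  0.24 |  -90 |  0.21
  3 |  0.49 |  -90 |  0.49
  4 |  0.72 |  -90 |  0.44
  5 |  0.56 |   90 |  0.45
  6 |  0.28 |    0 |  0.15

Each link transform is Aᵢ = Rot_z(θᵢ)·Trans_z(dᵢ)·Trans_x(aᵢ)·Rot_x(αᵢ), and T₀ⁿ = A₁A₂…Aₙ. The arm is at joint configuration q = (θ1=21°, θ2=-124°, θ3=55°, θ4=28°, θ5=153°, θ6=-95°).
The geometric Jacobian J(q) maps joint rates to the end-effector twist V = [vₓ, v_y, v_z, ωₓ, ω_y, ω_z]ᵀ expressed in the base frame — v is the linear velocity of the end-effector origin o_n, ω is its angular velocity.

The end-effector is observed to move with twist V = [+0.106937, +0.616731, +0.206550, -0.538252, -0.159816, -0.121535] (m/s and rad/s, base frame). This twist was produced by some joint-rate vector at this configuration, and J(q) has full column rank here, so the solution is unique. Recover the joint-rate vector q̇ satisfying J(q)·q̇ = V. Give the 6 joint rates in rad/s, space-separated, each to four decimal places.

0.0350 -0.3710 0.3440 0.3880 0.7430 0.8280

o_n = [0.5336, -0.4264, -0.0567]
J₁: ẑ×o_n = [0.4264, 0.5336, -0.0000], ω = ẑ
J2: z=[0.0000, 0.0000, 1.0000] o=[0.4761, 0.1828, 0.3300] → [0.6092, 0.0574, -0.0000, 0.0000, 0.0000, 1.0000]
J3: z=[0.9744, -0.2250, 0.0000] o=[0.4221, -0.0511, 0.5400] → [0.1342, 0.5814, -0.3407, 0.9744, -0.2250, 0.0000]
J4: z=[0.1843, 0.7982, -0.5736] o=[0.8364, -0.4352, 0.1386] → [-0.1509, 0.2097, 0.2433, 0.1843, 0.7982, -0.5736]
J5: z=[-0.7997, 0.4610, 0.3846] o=[0.5061, -0.3632, -0.6345] → [0.2907, 0.4727, 0.0379, -0.7997, 0.4610, 0.3846]
J6: z=[-0.4236, -0.8872, 0.1827] o=[0.3844, -0.1652, 0.0453] → [0.1382, -0.0159, 0.2430, -0.4236, -0.8872, 0.1827]
q̇ = J⁺·V = [0.0350, -0.3710, 0.3440, 0.3880, 0.7430, 0.8280]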